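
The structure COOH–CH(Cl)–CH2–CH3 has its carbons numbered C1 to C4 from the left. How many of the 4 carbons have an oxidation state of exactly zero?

1

Tallying each carbon's bonds:
C1: 1C, 3O → 0 + 3 = +3
C2: 2C, 1H, 1Cl → 0 − 1 + 1 = 0
C3: 2C, 2H → 0 − 2 = -2
C4: 1C, 3H → 0 − 3 = -3
1 carbon (C2) meets the condition.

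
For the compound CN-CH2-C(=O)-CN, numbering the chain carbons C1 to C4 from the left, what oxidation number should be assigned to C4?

Assign +1 per bond to O/N/halogen, −1 per bond to H or an electropositive element, and 0 per bond to carbon.
C4 has one bond to C (0), a triple bond to N (3×+1 = +3).
Oxidation state = 0 + 3 = +3.

+3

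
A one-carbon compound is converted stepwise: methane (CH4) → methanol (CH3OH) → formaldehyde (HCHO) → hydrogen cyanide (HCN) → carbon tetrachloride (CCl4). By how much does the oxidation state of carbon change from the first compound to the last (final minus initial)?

Carbon oxidation states along the series — methane: -4, methanol: -2, formaldehyde: 0, hydrogen cyanide: +2, carbon tetrachloride: +4.
Net change = +4 − (-4) = +8.

+8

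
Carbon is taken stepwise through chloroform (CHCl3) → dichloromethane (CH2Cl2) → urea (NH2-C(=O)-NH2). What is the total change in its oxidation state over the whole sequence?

+2

Carbon oxidation states along the series — chloroform: +2, dichloromethane: 0, urea: +4.
Net change = +4 − (+2) = +2.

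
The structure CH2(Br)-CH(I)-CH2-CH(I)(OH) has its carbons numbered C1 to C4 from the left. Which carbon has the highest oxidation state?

C4

Tallying each carbon's bonds:
C1: 1C, 2H, 1Br → 0 − 2 + 1 = -1
C2: 2C, 1H, 1I → 0 − 1 + 1 = 0
C3: 2C, 2H → 0 − 2 = -2
C4: 1C, 1H, 1O, 1I → 0 − 1 + 1 + 1 = +1
The most oxidised carbon is C4 at +1.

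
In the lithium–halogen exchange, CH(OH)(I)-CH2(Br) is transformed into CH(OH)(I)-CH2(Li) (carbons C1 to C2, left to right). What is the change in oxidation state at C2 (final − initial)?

Before: C2 has 1 bond to C, 2 bonds to H, 1 bond to Br → oxidation state -1.
After: C2 has 1 bond to C, 2 bonds to H, 1 bond to Li → oxidation state -3.
Δ = -3 − (-1) = -2, so this is a reduction at C2.

-2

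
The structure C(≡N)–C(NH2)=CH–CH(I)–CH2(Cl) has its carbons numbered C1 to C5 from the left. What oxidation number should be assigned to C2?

+1

Assign +1 per bond to O/N/halogen, −1 per bond to H or an electropositive element, and 0 per bond to carbon.
C2 has one bond to C (0), a double bond to C (2×0 = 0), one bond to N (+1).
Oxidation state = 0 + 0 + 1 = +1.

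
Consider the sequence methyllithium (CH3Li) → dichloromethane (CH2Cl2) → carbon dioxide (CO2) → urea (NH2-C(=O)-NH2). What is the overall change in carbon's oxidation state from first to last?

+8

Carbon oxidation states along the series — methyllithium: -4, dichloromethane: 0, carbon dioxide: +4, urea: +4.
Net change = +4 − (-4) = +8.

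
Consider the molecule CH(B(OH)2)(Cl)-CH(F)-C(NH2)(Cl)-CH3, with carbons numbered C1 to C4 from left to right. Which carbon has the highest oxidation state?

C3

Assign +1 per bond to O/N/halogen, −1 per bond to H or an electropositive element, and 0 per bond to carbon. Tallying each carbon:
C1: 1C, 1H, 1Cl, 1B → 0 − 1 + 1 − 1 = -1
C2: 2C, 1H, 1F → 0 − 1 + 1 = 0
C3: 2C, 1N, 1Cl → 0 + 1 + 1 = +2
C4: 1C, 3H → 0 − 3 = -3
The most oxidised carbon is C3 at +2.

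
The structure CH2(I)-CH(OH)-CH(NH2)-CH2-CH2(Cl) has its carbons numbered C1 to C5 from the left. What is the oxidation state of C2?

0

C2 has one bond to C (0), one bond to C (0), one bond to O (+1), one bond to H (-1).
Oxidation state = 0 + 0 + 1 − 1 = 0.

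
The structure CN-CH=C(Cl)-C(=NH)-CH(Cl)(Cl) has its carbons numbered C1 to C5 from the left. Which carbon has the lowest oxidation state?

C2

Each bond to a more electronegative atom (O, N, halogen) counts +1, each bond to a less electronegative atom (H, metal, B, Si) counts −1, and each C–C bond counts 0. Tallying each carbon:
C1: 1C, 3N → 0 + 3 = +3
C2: 3C, 1H → 0 − 1 = -1
C3: 3C, 1Cl → 0 + 1 = +1
C4: 2C, 2N → 0 + 2 = +2
C5: 1C, 1H, 2Cl → 0 − 1 + 2 = +1
The most reduced carbon is C2 at -1.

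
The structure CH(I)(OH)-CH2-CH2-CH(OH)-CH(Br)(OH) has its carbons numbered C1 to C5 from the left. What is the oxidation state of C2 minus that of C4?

C2: 2C, 2H → 0 − 2 = -2
C4: 2C, 1H, 1O → 0 − 1 + 1 = 0
Difference: -2 − (0) = -2.

-2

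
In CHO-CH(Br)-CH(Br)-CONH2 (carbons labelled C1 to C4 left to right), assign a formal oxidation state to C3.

C3 has one bond to C (0), one bond to C (0), one bond to H (-1), one bond to Br (+1).
Oxidation state = 0 + 0 − 1 + 1 = 0.

0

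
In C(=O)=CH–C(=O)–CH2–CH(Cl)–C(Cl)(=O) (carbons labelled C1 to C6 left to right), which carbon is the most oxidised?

Bonds to more-electronegative neighbours contribute +1 each, bonds to H or metals contribute −1 each, and C–C bonds contribute 0. Tallying each carbon:
C1: 2C, 2O → 0 + 2 = +2
C2: 3C, 1H → 0 − 1 = -1
C3: 2C, 2O → 0 + 2 = +2
C4: 2C, 2H → 0 − 2 = -2
C5: 2C, 1H, 1Cl → 0 − 1 + 1 = 0
C6: 1C, 2O, 1Cl → 0 + 2 + 1 = +3
The most oxidised carbon is C6 at +3.

C6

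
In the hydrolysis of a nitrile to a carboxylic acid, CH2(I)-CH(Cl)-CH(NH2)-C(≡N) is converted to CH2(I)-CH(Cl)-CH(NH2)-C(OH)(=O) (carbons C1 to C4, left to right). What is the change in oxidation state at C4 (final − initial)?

0

Before: C4 has 1 bond to C, 3 bonds to N → oxidation state +3.
After: C4 has 1 bond to C, 3 bonds to O → oxidation state +3.
Δ = +3 − (+3) = 0, so no net redox change at C4.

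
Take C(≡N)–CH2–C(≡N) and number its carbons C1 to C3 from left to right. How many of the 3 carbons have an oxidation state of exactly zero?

Tallying each carbon's bonds:
C1: 1C, 3N → 0 + 3 = +3
C2: 2C, 2H → 0 − 2 = -2
C3: 1C, 3N → 0 + 3 = +3
0 carbons meet the condition.

0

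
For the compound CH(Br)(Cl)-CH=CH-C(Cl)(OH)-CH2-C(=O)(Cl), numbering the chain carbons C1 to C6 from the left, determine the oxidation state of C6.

Each bond to a more electronegative atom (O, N, halogen) counts +1, each bond to a less electronegative atom (H, metal, B, Si) counts −1, and each C–C bond counts 0.
C6 has one bond to C (0), a double bond to O (2×+1 = +2), one bond to Cl (+1).
Oxidation state = 0 + 2 + 1 = +3.

+3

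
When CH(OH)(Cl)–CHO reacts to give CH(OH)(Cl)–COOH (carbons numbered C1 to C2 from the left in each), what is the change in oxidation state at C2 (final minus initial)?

Before: C2 has 1 bond to C, 1 bond to H, 2 bonds to O → oxidation state +1.
After: C2 has 1 bond to C, 3 bonds to O → oxidation state +3.
Δ = +3 − (+1) = +2, so this is an oxidation at C2.

+2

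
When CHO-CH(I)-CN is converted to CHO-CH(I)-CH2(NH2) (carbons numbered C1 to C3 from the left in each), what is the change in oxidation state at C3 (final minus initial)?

-4

Before: C3 has 1 bond to C, 3 bonds to N → oxidation state +3.
After: C3 has 1 bond to C, 2 bonds to H, 1 bond to N → oxidation state -1.
Δ = -1 − (+3) = -4, so this is a reduction at C3.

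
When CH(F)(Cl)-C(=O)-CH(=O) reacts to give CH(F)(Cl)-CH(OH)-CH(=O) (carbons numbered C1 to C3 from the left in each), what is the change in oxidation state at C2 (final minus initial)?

Before: C2 has 2 bonds to C, 2 bonds to O → oxidation state +2.
After: C2 has 2 bonds to C, 1 bond to H, 1 bond to O → oxidation state 0.
Δ = 0 − (+2) = -2, so this is a reduction at C2.

-2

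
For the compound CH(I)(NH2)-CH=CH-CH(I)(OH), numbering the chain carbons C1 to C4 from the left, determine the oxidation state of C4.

Each bond to a more electronegative atom (O, N, halogen) counts +1, each bond to a less electronegative atom (H, metal, B, Si) counts −1, and each C–C bond counts 0.
C4 has one bond to C (0), one bond to I (+1), one bond to O (+1), one bond to H (-1).
Oxidation state = 0 + 1 + 1 − 1 = +1.

+1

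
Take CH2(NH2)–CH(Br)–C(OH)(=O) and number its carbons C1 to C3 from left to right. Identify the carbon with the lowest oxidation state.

Tallying each carbon's bonds:
C1: 1C, 2H, 1N → 0 − 2 + 1 = -1
C2: 2C, 1H, 1Br → 0 − 1 + 1 = 0
C3: 1C, 3O → 0 + 3 = +3
The most reduced carbon is C1 at -1.

C1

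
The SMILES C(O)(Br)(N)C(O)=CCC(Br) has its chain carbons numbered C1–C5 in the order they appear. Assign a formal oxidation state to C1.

Assign +1 per bond to O/N/halogen, −1 per bond to H or an electropositive element, and 0 per bond to carbon.
C1 has one bond to C (0), one bond to O (+1), one bond to Br (+1), one bond to N (+1).
Oxidation state = 0 + 1 + 1 + 1 = +3.

+3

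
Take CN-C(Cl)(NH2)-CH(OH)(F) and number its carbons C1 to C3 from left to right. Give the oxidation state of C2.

+2

Count +1 for every bond to an atom more electronegative than carbon and −1 for every bond to one less electronegative; C–C bonds are 0.
C2 has one bond to C (0), one bond to C (0), one bond to Cl (+1), one bond to N (+1).
Oxidation state = 0 + 0 + 1 + 1 = +2.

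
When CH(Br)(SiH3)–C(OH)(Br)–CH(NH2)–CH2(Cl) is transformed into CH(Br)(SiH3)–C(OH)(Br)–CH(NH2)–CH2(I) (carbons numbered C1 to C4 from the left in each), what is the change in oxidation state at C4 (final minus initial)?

Before: C4 has 1 bond to C, 2 bonds to H, 1 bond to Cl → oxidation state -1.
After: C4 has 1 bond to C, 2 bonds to H, 1 bond to I → oxidation state -1.
Δ = -1 − (-1) = 0, so no net redox change at C4.

0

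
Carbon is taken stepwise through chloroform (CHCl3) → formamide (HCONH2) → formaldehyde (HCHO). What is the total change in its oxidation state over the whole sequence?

-2

Carbon oxidation states along the series — chloroform: +2, formamide: +2, formaldehyde: 0.
Net change = 0 − (+2) = -2.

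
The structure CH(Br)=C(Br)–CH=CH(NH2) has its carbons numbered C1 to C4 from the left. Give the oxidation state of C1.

0

Each bond to a more electronegative atom (O, N, halogen) counts +1, each bond to a less electronegative atom (H, metal, B, Si) counts −1, and each C–C bond counts 0.
C1 has a double bond to C (2×0 = 0), one bond to H (-1), one bond to Br (+1).
Oxidation state = 0 − 1 + 1 = 0.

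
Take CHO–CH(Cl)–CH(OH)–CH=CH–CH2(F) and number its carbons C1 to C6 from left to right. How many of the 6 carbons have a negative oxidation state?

Tallying each carbon's bonds:
C1: 1C, 1H, 2O → 0 − 1 + 2 = +1
C2: 2C, 1H, 1Cl → 0 − 1 + 1 = 0
C3: 2C, 1H, 1O → 0 − 1 + 1 = 0
C4: 3C, 1H → 0 − 1 = -1
C5: 3C, 1H → 0 − 1 = -1
C6: 1C, 2H, 1F → 0 − 2 + 1 = -1
3 carbons (C4, C5, C6) meet the condition.

3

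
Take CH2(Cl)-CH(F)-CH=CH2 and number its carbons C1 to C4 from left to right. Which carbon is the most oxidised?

C2

Count +1 for every bond to an atom more electronegative than carbon and −1 for every bond to one less electronegative; C–C bonds are 0. Tallying each carbon:
C1: 1C, 2H, 1Cl → 0 − 2 + 1 = -1
C2: 2C, 1H, 1F → 0 − 1 + 1 = 0
C3: 3C, 1H → 0 − 1 = -1
C4: 2C, 2H → 0 − 2 = -2
The most oxidised carbon is C2 at 0.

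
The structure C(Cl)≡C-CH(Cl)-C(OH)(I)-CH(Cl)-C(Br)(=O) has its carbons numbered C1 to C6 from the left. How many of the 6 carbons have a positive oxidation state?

Tallying each carbon's bonds:
C1: 3C, 1Cl → 0 + 1 = +1
C2: 4C → 0 = 0
C3: 2C, 1H, 1Cl → 0 − 1 + 1 = 0
C4: 2C, 1O, 1I → 0 + 1 + 1 = +2
C5: 2C, 1H, 1Cl → 0 − 1 + 1 = 0
C6: 1C, 2O, 1Br → 0 + 2 + 1 = +3
3 carbons (C1, C4, C6) meet the condition.

3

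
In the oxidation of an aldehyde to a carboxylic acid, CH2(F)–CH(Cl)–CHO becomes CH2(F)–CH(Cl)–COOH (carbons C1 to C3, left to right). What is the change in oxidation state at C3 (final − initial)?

Before: C3 has 1 bond to C, 1 bond to H, 2 bonds to O → oxidation state +1.
After: C3 has 1 bond to C, 3 bonds to O → oxidation state +3.
Δ = +3 − (+1) = +2, so this is an oxidation at C3.

+2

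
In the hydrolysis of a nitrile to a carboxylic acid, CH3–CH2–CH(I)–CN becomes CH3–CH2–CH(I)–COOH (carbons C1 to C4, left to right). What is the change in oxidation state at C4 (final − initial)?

Before: C4 has 1 bond to C, 3 bonds to N → oxidation state +3.
After: C4 has 1 bond to C, 3 bonds to O → oxidation state +3.
Δ = +3 − (+3) = 0, so no net redox change at C4.

0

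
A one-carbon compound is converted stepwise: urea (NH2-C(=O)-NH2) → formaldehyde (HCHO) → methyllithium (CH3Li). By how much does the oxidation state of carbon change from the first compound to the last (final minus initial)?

Carbon oxidation states along the series — urea: +4, formaldehyde: 0, methyllithium: -4.
Net change = -4 − (+4) = -8.

-8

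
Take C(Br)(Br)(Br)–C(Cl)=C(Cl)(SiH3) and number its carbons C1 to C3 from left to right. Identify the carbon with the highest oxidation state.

C1

Tallying each carbon's bonds:
C1: 1C, 3Br → 0 + 3 = +3
C2: 3C, 1Cl → 0 + 1 = +1
C3: 2C, 1Cl, 1Si → 0 + 1 − 1 = 0
The most oxidised carbon is C1 at +3.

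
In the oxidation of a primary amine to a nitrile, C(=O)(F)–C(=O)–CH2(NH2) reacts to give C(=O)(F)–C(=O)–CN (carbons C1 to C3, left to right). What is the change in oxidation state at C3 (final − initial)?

+4

Before: C3 has 1 bond to C, 2 bonds to H, 1 bond to N → oxidation state -1.
After: C3 has 1 bond to C, 3 bonds to N → oxidation state +3.
Δ = +3 − (-1) = +4, so this is an oxidation at C3.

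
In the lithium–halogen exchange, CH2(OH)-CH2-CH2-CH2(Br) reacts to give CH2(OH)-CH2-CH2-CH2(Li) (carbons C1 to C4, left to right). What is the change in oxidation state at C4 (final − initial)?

-2

Before: C4 has 1 bond to C, 2 bonds to H, 1 bond to Br → oxidation state -1.
After: C4 has 1 bond to C, 2 bonds to H, 1 bond to Li → oxidation state -3.
Δ = -3 − (-1) = -2, so this is a reduction at C4.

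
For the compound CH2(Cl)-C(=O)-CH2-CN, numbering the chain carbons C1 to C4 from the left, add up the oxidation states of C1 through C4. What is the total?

Bonds to more-electronegative neighbours contribute +1 each, bonds to H or metals contribute −1 each, and C–C bonds contribute 0. Tallying each carbon:
C1: 1C, 2H, 1Cl → 0 − 2 + 1 = -1
C2: 2C, 2O → 0 + 2 = +2
C3: 2C, 2H → 0 − 2 = -2
C4: 1C, 3N → 0 + 3 = +3
Sum = -1 + 2 − 2 + 3 = +2.

+2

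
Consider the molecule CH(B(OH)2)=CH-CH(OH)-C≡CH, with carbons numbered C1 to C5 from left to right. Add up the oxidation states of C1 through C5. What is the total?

Tallying each carbon's bonds:
C1: 2C, 1H, 1B → 0 − 1 − 1 = -2
C2: 3C, 1H → 0 − 1 = -1
C3: 2C, 1H, 1O → 0 − 1 + 1 = 0
C4: 4C → 0 = 0
C5: 3C, 1H → 0 − 1 = -1
Sum = -2 − 1 + 0 + 0 − 1 = -4.

-4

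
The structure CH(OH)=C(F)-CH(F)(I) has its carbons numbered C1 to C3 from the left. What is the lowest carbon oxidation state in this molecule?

Tallying each carbon's bonds:
C1: 2C, 1H, 1O → 0 − 1 + 1 = 0
C2: 3C, 1F → 0 + 1 = +1
C3: 1C, 1H, 1F, 1I → 0 − 1 + 1 + 1 = +1
The lowest value is 0.

0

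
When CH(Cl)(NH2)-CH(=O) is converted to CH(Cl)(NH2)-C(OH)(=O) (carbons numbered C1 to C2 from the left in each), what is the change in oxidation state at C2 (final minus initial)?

Before: C2 has 1 bond to C, 1 bond to H, 2 bonds to O → oxidation state +1.
After: C2 has 1 bond to C, 3 bonds to O → oxidation state +3.
Δ = +3 − (+1) = +2, so this is an oxidation at C2.

+2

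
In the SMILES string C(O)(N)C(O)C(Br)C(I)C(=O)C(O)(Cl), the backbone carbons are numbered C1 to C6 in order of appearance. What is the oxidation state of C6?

C6 has one bond to C (0), one bond to O (+1), one bond to Cl (+1), one bond to H (-1).
Oxidation state = 0 + 1 + 1 − 1 = +1.

+1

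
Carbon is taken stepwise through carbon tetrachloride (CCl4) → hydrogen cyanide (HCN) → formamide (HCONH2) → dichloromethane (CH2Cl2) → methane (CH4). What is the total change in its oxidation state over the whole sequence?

-8

Carbon oxidation states along the series — carbon tetrachloride: +4, hydrogen cyanide: +2, formamide: +2, dichloromethane: 0, methane: -4.
Net change = -4 − (+4) = -8.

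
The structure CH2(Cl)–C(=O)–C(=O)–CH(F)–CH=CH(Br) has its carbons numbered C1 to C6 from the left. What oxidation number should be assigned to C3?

C3 has one bond to C (0), one bond to C (0), a double bond to O (2×+1 = +2).
Oxidation state = 0 + 0 + 2 = +2.

+2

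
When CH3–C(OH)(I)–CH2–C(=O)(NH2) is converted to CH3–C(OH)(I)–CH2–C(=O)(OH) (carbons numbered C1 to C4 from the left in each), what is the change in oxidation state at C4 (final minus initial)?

Before: C4 has 1 bond to C, 2 bonds to O, 1 bond to N → oxidation state +3.
After: C4 has 1 bond to C, 3 bonds to O → oxidation state +3.
Δ = +3 − (+3) = 0, so no net redox change at C4.

0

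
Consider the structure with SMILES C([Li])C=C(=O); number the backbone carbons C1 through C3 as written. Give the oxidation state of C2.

-1

Count +1 for every bond to an atom more electronegative than carbon and −1 for every bond to one less electronegative; C–C bonds are 0.
C2 has one bond to C (0), a double bond to C (2×0 = 0), one bond to H (-1).
Oxidation state = 0 + 0 − 1 = -1.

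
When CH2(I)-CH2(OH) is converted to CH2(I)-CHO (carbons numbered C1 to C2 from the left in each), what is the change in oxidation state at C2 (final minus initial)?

Before: C2 has 1 bond to C, 2 bonds to H, 1 bond to O → oxidation state -1.
After: C2 has 1 bond to C, 1 bond to H, 2 bonds to O → oxidation state +1.
Δ = +1 − (-1) = +2, so this is an oxidation at C2.

+2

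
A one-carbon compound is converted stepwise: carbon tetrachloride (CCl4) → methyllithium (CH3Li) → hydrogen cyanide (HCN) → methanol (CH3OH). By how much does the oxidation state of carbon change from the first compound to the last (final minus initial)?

-6

Carbon oxidation states along the series — carbon tetrachloride: +4, methyllithium: -4, hydrogen cyanide: +2, methanol: -2.
Net change = -2 − (+4) = -6.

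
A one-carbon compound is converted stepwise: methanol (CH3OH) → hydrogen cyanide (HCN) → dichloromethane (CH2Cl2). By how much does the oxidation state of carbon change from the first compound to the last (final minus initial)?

Carbon oxidation states along the series — methanol: -2, hydrogen cyanide: +2, dichloromethane: 0.
Net change = 0 − (-2) = +2.

+2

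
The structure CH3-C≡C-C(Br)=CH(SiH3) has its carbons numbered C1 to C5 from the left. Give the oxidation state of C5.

Bonds to more-electronegative neighbours contribute +1 each, bonds to H or metals contribute −1 each, and C–C bonds contribute 0.
C5 has a double bond to C (2×0 = 0), one bond to H (-1), one bond to Si (-1).
Oxidation state = 0 − 1 − 1 = -2.

-2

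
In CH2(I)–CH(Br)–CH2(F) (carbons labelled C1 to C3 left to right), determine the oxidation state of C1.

Assign +1 per bond to O/N/halogen, −1 per bond to H or an electropositive element, and 0 per bond to carbon.
C1 has one bond to C (0), one bond to H (-1), one bond to I (+1), one bond to H (-1).
Oxidation state = 0 − 1 + 1 − 1 = -1.

-1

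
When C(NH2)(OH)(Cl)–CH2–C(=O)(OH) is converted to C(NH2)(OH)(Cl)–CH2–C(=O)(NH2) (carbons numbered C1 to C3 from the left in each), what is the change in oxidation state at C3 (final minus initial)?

Before: C3 has 1 bond to C, 3 bonds to O → oxidation state +3.
After: C3 has 1 bond to C, 2 bonds to O, 1 bond to N → oxidation state +3.
Δ = +3 − (+3) = 0, so no net redox change at C3.

0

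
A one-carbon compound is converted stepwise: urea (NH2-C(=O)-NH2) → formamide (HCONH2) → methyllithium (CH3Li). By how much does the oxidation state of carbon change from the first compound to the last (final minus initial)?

-8

Carbon oxidation states along the series — urea: +4, formamide: +2, methyllithium: -4.
Net change = -4 − (+4) = -8.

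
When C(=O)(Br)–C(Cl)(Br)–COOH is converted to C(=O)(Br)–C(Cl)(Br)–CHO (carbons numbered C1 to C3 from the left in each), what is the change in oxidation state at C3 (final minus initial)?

Before: C3 has 1 bond to C, 3 bonds to O → oxidation state +3.
After: C3 has 1 bond to C, 1 bond to H, 2 bonds to O → oxidation state +1.
Δ = +1 − (+3) = -2, so this is a reduction at C3.

-2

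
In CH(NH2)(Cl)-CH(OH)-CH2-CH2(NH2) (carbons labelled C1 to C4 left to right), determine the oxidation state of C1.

+1

C1 has one bond to C (0), one bond to N (+1), one bond to Cl (+1), one bond to H (-1).
Oxidation state = 0 + 1 + 1 − 1 = +1.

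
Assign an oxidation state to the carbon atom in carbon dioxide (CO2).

+4

The carbon has a double bond to O (2×+1 = +2), a double bond to O (2×+1 = +2).
Oxidation state = +2 + 2 = +4.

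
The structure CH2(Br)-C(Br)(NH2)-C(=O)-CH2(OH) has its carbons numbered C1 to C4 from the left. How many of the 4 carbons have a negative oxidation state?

Each bond to a more electronegative atom (O, N, halogen) counts +1, each bond to a less electronegative atom (H, metal, B, Si) counts −1, and each C–C bond counts 0. Tallying each carbon:
C1: 1C, 2H, 1Br → 0 − 2 + 1 = -1
C2: 2C, 1N, 1Br → 0 + 1 + 1 = +2
C3: 2C, 2O → 0 + 2 = +2
C4: 1C, 2H, 1O → 0 − 2 + 1 = -1
2 carbons (C1, C4) meet the condition.

2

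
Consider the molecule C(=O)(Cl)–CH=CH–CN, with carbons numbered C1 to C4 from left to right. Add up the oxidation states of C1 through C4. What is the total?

+4

Bonds to more-electronegative neighbours contribute +1 each, bonds to H or metals contribute −1 each, and C–C bonds contribute 0. Tallying each carbon:
C1: 1C, 2O, 1Cl → 0 + 2 + 1 = +3
C2: 3C, 1H → 0 − 1 = -1
C3: 3C, 1H → 0 − 1 = -1
C4: 1C, 3N → 0 + 3 = +3
Sum = +3 − 1 − 1 + 3 = +4.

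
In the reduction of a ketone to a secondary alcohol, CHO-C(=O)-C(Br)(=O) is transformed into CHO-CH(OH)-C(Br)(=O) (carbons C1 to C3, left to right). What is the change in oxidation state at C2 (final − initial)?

-2

Before: C2 has 2 bonds to C, 2 bonds to O → oxidation state +2.
After: C2 has 2 bonds to C, 1 bond to H, 1 bond to O → oxidation state 0.
Δ = 0 − (+2) = -2, so this is a reduction at C2.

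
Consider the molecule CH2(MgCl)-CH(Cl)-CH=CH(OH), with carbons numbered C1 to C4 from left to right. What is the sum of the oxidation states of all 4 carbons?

Assign +1 per bond to O/N/halogen, −1 per bond to H or an electropositive element, and 0 per bond to carbon. Tallying each carbon:
C1: 1C, 2H, 1Mg → 0 − 2 − 1 = -3
C2: 2C, 1H, 1Cl → 0 − 1 + 1 = 0
C3: 3C, 1H → 0 − 1 = -1
C4: 2C, 1H, 1O → 0 − 1 + 1 = 0
Sum = -3 + 0 − 1 + 0 = -4.

-4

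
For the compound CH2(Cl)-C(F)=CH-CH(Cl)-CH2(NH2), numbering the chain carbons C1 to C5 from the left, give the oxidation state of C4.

Bonds to more-electronegative neighbours contribute +1 each, bonds to H or metals contribute −1 each, and C–C bonds contribute 0.
C4 has one bond to C (0), one bond to C (0), one bond to Cl (+1), one bond to H (-1).
Oxidation state = 0 + 0 + 1 − 1 = 0.

0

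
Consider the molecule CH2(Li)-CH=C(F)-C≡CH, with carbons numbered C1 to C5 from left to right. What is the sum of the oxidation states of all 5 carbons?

Tallying each carbon's bonds:
C1: 1C, 2H, 1Li → 0 − 2 − 1 = -3
C2: 3C, 1H → 0 − 1 = -1
C3: 3C, 1F → 0 + 1 = +1
C4: 4C → 0 = 0
C5: 3C, 1H → 0 − 1 = -1
Sum = -3 − 1 + 1 + 0 − 1 = -4.

-4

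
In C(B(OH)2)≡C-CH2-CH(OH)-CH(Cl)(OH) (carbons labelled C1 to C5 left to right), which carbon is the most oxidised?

Tallying each carbon's bonds:
C1: 3C, 1B → 0 − 1 = -1
C2: 4C → 0 = 0
C3: 2C, 2H → 0 − 2 = -2
C4: 2C, 1H, 1O → 0 − 1 + 1 = 0
C5: 1C, 1H, 1O, 1Cl → 0 − 1 + 1 + 1 = +1
The most oxidised carbon is C5 at +1.

C5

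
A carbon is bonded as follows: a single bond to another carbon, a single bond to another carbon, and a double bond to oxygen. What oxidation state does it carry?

The carbon has one bond to C (0), one bond to C (0), a double bond to O (2×+1 = +2).
Oxidation state = 0 + 0 + 2 = +2.

+2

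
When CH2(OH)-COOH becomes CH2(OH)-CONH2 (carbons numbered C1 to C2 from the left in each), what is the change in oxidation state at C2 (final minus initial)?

Before: C2 has 1 bond to C, 3 bonds to O → oxidation state +3.
After: C2 has 1 bond to C, 2 bonds to O, 1 bond to N → oxidation state +3.
Δ = +3 − (+3) = 0, so no net redox change at C2.

0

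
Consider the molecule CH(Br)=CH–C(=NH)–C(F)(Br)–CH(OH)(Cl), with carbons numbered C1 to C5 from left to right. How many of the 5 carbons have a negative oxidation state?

1

Each bond to a more electronegative atom (O, N, halogen) counts +1, each bond to a less electronegative atom (H, metal, B, Si) counts −1, and each C–C bond counts 0. Tallying each carbon:
C1: 2C, 1H, 1Br → 0 − 1 + 1 = 0
C2: 3C, 1H → 0 − 1 = -1
C3: 2C, 2N → 0 + 2 = +2
C4: 2C, 1F, 1Br → 0 + 1 + 1 = +2
C5: 1C, 1H, 1O, 1Cl → 0 − 1 + 1 + 1 = +1
1 carbon (C2) meets the condition.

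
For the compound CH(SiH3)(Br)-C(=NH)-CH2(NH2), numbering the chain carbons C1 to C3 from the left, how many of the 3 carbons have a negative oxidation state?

2

Tallying each carbon's bonds:
C1: 1C, 1H, 1Br, 1Si → 0 − 1 + 1 − 1 = -1
C2: 2C, 2N → 0 + 2 = +2
C3: 1C, 2H, 1N → 0 − 2 + 1 = -1
2 carbons (C1, C3) meet the condition.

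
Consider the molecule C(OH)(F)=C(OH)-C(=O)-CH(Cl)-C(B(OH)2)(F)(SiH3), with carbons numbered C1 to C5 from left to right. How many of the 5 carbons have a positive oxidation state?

3

Count +1 for every bond to an atom more electronegative than carbon and −1 for every bond to one less electronegative; C–C bonds are 0. Tallying each carbon:
C1: 2C, 1O, 1F → 0 + 1 + 1 = +2
C2: 3C, 1O → 0 + 1 = +1
C3: 2C, 2O → 0 + 2 = +2
C4: 2C, 1H, 1Cl → 0 − 1 + 1 = 0
C5: 1C, 1F, 1B, 1Si → 0 + 1 − 1 − 1 = -1
3 carbons (C1, C2, C3) meet the condition.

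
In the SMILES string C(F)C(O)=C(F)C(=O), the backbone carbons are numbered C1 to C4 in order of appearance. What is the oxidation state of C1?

-1

C1 has one bond to C (0), one bond to H (-1), one bond to F (+1), one bond to H (-1).
Oxidation state = 0 − 1 + 1 − 1 = -1.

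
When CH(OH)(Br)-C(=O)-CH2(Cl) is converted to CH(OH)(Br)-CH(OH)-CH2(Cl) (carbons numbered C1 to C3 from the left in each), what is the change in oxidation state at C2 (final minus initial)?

-2

Before: C2 has 2 bonds to C, 2 bonds to O → oxidation state +2.
After: C2 has 2 bonds to C, 1 bond to H, 1 bond to O → oxidation state 0.
Δ = 0 − (+2) = -2, so this is a reduction at C2.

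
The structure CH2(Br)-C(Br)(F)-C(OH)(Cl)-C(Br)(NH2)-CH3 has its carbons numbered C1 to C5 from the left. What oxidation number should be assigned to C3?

+2

Count +1 for every bond to an atom more electronegative than carbon and −1 for every bond to one less electronegative; C–C bonds are 0.
C3 has one bond to C (0), one bond to C (0), one bond to O (+1), one bond to Cl (+1).
Oxidation state = 0 + 0 + 1 + 1 = +2.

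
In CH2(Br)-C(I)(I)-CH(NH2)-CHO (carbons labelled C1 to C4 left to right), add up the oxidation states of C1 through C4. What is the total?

Assign +1 per bond to O/N/halogen, −1 per bond to H or an electropositive element, and 0 per bond to carbon. Tallying each carbon:
C1: 1C, 2H, 1Br → 0 − 2 + 1 = -1
C2: 2C, 2I → 0 + 2 = +2
C3: 2C, 1H, 1N → 0 − 1 + 1 = 0
C4: 1C, 1H, 2O → 0 − 1 + 2 = +1
Sum = -1 + 2 + 0 + 1 = +2.

+2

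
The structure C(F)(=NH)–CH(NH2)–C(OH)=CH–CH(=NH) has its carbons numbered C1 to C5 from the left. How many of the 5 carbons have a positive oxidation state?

3

Bonds to more-electronegative neighbours contribute +1 each, bonds to H or metals contribute −1 each, and C–C bonds contribute 0. Tallying each carbon:
C1: 1C, 2N, 1F → 0 + 2 + 1 = +3
C2: 2C, 1H, 1N → 0 − 1 + 1 = 0
C3: 3C, 1O → 0 + 1 = +1
C4: 3C, 1H → 0 − 1 = -1
C5: 1C, 1H, 2N → 0 − 1 + 2 = +1
3 carbons (C1, C3, C5) meet the condition.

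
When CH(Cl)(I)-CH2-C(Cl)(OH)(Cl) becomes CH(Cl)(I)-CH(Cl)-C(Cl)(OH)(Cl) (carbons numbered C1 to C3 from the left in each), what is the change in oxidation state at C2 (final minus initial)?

Before: C2 has 2 bonds to C, 2 bonds to H → oxidation state -2.
After: C2 has 2 bonds to C, 1 bond to H, 1 bond to Cl → oxidation state 0.
Δ = 0 − (-2) = +2, so this is an oxidation at C2.

+2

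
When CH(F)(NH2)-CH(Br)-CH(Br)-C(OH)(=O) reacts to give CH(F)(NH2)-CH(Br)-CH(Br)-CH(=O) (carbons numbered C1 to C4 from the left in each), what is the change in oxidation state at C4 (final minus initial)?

-2

Before: C4 has 1 bond to C, 3 bonds to O → oxidation state +3.
After: C4 has 1 bond to C, 1 bond to H, 2 bonds to O → oxidation state +1.
Δ = +1 − (+3) = -2, so this is a reduction at C4.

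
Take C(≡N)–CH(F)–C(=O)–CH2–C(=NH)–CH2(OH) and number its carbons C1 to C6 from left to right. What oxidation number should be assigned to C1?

+3

C1 has one bond to C (0), a triple bond to N (3×+1 = +3).
Oxidation state = 0 + 3 = +3.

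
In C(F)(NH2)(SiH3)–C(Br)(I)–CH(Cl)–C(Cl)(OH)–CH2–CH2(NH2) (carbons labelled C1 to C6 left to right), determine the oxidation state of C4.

Count +1 for every bond to an atom more electronegative than carbon and −1 for every bond to one less electronegative; C–C bonds are 0.
C4 has one bond to C (0), one bond to C (0), one bond to Cl (+1), one bond to O (+1).
Oxidation state = 0 + 0 + 1 + 1 = +2.

+2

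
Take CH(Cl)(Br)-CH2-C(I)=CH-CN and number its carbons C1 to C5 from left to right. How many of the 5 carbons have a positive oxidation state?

Tallying each carbon's bonds:
C1: 1C, 1H, 1Cl, 1Br → 0 − 1 + 1 + 1 = +1
C2: 2C, 2H → 0 − 2 = -2
C3: 3C, 1I → 0 + 1 = +1
C4: 3C, 1H → 0 − 1 = -1
C5: 1C, 3N → 0 + 3 = +3
3 carbons (C1, C3, C5) meet the condition.

3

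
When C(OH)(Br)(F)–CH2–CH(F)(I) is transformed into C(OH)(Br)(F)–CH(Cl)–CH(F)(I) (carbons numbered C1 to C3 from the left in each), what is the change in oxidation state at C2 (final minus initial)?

Before: C2 has 2 bonds to C, 2 bonds to H → oxidation state -2.
After: C2 has 2 bonds to C, 1 bond to H, 1 bond to Cl → oxidation state 0.
Δ = 0 − (-2) = +2, so this is an oxidation at C2.

+2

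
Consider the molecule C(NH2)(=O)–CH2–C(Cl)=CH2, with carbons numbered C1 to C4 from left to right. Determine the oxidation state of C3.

+1

C3 has one bond to C (0), a double bond to C (2×0 = 0), one bond to Cl (+1).
Oxidation state = 0 + 0 + 1 = +1.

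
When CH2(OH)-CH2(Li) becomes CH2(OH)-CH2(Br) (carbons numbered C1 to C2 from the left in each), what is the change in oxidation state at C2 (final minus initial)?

Before: C2 has 1 bond to C, 2 bonds to H, 1 bond to Li → oxidation state -3.
After: C2 has 1 bond to C, 2 bonds to H, 1 bond to Br → oxidation state -1.
Δ = -1 − (-3) = +2, so this is an oxidation at C2.

+2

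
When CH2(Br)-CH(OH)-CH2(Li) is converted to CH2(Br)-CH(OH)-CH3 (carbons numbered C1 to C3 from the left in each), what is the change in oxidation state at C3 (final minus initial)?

0

Before: C3 has 1 bond to C, 2 bonds to H, 1 bond to Li → oxidation state -3.
After: C3 has 1 bond to C, 3 bonds to H → oxidation state -3.
Δ = -3 − (-3) = 0, so no net redox change at C3.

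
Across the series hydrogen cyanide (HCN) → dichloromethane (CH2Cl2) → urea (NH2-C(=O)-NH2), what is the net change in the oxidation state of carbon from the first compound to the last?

Carbon oxidation states along the series — hydrogen cyanide: +2, dichloromethane: 0, urea: +4.
Net change = +4 − (+2) = +2.

+2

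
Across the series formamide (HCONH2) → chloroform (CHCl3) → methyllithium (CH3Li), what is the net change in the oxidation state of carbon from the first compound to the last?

-6

Carbon oxidation states along the series — formamide: +2, chloroform: +2, methyllithium: -4.
Net change = -4 − (+2) = -6.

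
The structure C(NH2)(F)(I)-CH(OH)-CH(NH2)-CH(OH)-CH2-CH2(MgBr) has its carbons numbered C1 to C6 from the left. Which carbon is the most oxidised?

C1

Tallying each carbon's bonds:
C1: 1C, 1N, 1F, 1I → 0 + 1 + 1 + 1 = +3
C2: 2C, 1H, 1O → 0 − 1 + 1 = 0
C3: 2C, 1H, 1N → 0 − 1 + 1 = 0
C4: 2C, 1H, 1O → 0 − 1 + 1 = 0
C5: 2C, 2H → 0 − 2 = -2
C6: 1C, 2H, 1Mg → 0 − 2 − 1 = -3
The most oxidised carbon is C1 at +3.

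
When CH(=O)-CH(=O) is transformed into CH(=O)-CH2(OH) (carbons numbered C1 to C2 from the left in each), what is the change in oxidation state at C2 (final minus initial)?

Before: C2 has 1 bond to C, 1 bond to H, 2 bonds to O → oxidation state +1.
After: C2 has 1 bond to C, 2 bonds to H, 1 bond to O → oxidation state -1.
Δ = -1 − (+1) = -2, so this is a reduction at C2.

-2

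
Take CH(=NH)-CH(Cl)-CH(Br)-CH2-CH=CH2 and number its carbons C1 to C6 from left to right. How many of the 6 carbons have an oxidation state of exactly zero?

2

Count +1 for every bond to an atom more electronegative than carbon and −1 for every bond to one less electronegative; C–C bonds are 0. Tallying each carbon:
C1: 1C, 1H, 2N → 0 − 1 + 2 = +1
C2: 2C, 1H, 1Cl → 0 − 1 + 1 = 0
C3: 2C, 1H, 1Br → 0 − 1 + 1 = 0
C4: 2C, 2H → 0 − 2 = -2
C5: 3C, 1H → 0 − 1 = -1
C6: 2C, 2H → 0 − 2 = -2
2 carbons (C2, C3) meet the condition.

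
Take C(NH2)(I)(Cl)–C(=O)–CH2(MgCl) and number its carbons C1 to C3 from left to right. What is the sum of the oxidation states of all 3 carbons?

Tallying each carbon's bonds:
C1: 1C, 1N, 1Cl, 1I → 0 + 1 + 1 + 1 = +3
C2: 2C, 2O → 0 + 2 = +2
C3: 1C, 2H, 1Mg → 0 − 2 − 1 = -3
Sum = +3 + 2 − 3 = +2.

+2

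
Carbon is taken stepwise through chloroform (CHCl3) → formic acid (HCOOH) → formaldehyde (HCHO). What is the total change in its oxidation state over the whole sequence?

-2

Carbon oxidation states along the series — chloroform: +2, formic acid: +2, formaldehyde: 0.
Net change = 0 − (+2) = -2.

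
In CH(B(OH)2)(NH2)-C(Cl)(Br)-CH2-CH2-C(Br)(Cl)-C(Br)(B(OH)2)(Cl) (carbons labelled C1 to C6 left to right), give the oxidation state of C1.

-1

C1 has one bond to C (0), one bond to H (-1), one bond to B (-1), one bond to N (+1).
Oxidation state = 0 − 1 − 1 + 1 = -1.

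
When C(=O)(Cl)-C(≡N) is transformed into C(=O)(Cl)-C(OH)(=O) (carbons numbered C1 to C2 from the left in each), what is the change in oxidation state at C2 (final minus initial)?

Before: C2 has 1 bond to C, 3 bonds to N → oxidation state +3.
After: C2 has 1 bond to C, 3 bonds to O → oxidation state +3.
Δ = +3 − (+3) = 0, so no net redox change at C2.

0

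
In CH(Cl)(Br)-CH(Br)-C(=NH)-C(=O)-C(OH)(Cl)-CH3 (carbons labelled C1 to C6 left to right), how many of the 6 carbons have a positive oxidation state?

4

Tallying each carbon's bonds:
C1: 1C, 1H, 1Cl, 1Br → 0 − 1 + 1 + 1 = +1
C2: 2C, 1H, 1Br → 0 − 1 + 1 = 0
C3: 2C, 2N → 0 + 2 = +2
C4: 2C, 2O → 0 + 2 = +2
C5: 2C, 1O, 1Cl → 0 + 1 + 1 = +2
C6: 1C, 3H → 0 − 3 = -3
4 carbons (C1, C3, C4, C5) meet the condition.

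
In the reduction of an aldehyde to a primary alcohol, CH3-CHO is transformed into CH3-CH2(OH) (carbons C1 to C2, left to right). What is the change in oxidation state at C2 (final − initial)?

-2

Before: C2 has 1 bond to C, 1 bond to H, 2 bonds to O → oxidation state +1.
After: C2 has 1 bond to C, 2 bonds to H, 1 bond to O → oxidation state -1.
Δ = -1 − (+1) = -2, so this is a reduction at C2.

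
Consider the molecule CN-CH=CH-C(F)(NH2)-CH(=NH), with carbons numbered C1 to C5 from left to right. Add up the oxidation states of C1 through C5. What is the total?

Each bond to a more electronegative atom (O, N, halogen) counts +1, each bond to a less electronegative atom (H, metal, B, Si) counts −1, and each C–C bond counts 0. Tallying each carbon:
C1: 1C, 3N → 0 + 3 = +3
C2: 3C, 1H → 0 − 1 = -1
C3: 3C, 1H → 0 − 1 = -1
C4: 2C, 1N, 1F → 0 + 1 + 1 = +2
C5: 1C, 1H, 2N → 0 − 1 + 2 = +1
Sum = +3 − 1 − 1 + 2 + 1 = +4.

+4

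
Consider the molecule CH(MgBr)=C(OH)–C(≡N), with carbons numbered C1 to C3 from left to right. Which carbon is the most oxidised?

C3

Assign +1 per bond to O/N/halogen, −1 per bond to H or an electropositive element, and 0 per bond to carbon. Tallying each carbon:
C1: 2C, 1H, 1Mg → 0 − 1 − 1 = -2
C2: 3C, 1O → 0 + 1 = +1
C3: 1C, 3N → 0 + 3 = +3
The most oxidised carbon is C3 at +3.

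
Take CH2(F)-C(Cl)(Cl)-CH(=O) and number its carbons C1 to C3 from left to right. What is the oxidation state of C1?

C1 has one bond to C (0), one bond to H (-1), one bond to H (-1), one bond to F (+1).
Oxidation state = 0 − 1 − 1 + 1 = -1.

-1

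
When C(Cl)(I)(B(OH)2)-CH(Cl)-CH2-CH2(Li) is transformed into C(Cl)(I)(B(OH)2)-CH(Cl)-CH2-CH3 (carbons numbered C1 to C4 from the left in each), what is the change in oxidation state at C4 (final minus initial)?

0

Before: C4 has 1 bond to C, 2 bonds to H, 1 bond to Li → oxidation state -3.
After: C4 has 1 bond to C, 3 bonds to H → oxidation state -3.
Δ = -3 − (-3) = 0, so no net redox change at C4.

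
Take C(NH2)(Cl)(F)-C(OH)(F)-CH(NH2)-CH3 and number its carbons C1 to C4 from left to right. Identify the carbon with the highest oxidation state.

C1

Tallying each carbon's bonds:
C1: 1C, 1N, 1F, 1Cl → 0 + 1 + 1 + 1 = +3
C2: 2C, 1O, 1F → 0 + 1 + 1 = +2
C3: 2C, 1H, 1N → 0 − 1 + 1 = 0
C4: 1C, 3H → 0 − 3 = -3
The most oxidised carbon is C1 at +3.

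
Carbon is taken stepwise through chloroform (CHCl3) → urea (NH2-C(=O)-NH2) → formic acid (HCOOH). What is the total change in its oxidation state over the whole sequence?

Carbon oxidation states along the series — chloroform: +2, urea: +4, formic acid: +2.
Net change = +2 − (+2) = 0.

0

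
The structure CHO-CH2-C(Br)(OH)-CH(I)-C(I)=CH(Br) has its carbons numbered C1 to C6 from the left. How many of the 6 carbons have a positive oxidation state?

3

Count +1 for every bond to an atom more electronegative than carbon and −1 for every bond to one less electronegative; C–C bonds are 0. Tallying each carbon:
C1: 1C, 1H, 2O → 0 − 1 + 2 = +1
C2: 2C, 2H → 0 − 2 = -2
C3: 2C, 1O, 1Br → 0 + 1 + 1 = +2
C4: 2C, 1H, 1I → 0 − 1 + 1 = 0
C5: 3C, 1I → 0 + 1 = +1
C6: 2C, 1H, 1Br → 0 − 1 + 1 = 0
3 carbons (C1, C3, C5) meet the condition.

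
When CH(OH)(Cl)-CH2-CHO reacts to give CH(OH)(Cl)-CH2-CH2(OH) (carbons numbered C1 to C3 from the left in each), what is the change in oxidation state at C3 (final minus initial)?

Before: C3 has 1 bond to C, 1 bond to H, 2 bonds to O → oxidation state +1.
After: C3 has 1 bond to C, 2 bonds to H, 1 bond to O → oxidation state -1.
Δ = -1 − (+1) = -2, so this is a reduction at C3.

-2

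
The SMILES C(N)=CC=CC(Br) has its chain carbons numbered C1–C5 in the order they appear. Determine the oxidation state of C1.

0

C1 has a double bond to C (2×0 = 0), one bond to N (+1), one bond to H (-1).
Oxidation state = 0 + 1 − 1 = 0.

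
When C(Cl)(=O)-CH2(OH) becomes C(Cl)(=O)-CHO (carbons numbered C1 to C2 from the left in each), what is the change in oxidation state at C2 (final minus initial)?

+2

Before: C2 has 1 bond to C, 2 bonds to H, 1 bond to O → oxidation state -1.
After: C2 has 1 bond to C, 1 bond to H, 2 bonds to O → oxidation state +1.
Δ = +1 − (-1) = +2, so this is an oxidation at C2.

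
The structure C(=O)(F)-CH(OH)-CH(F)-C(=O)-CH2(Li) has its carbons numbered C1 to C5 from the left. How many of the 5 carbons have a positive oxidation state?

Tallying each carbon's bonds:
C1: 1C, 2O, 1F → 0 + 2 + 1 = +3
C2: 2C, 1H, 1O → 0 − 1 + 1 = 0
C3: 2C, 1H, 1F → 0 − 1 + 1 = 0
C4: 2C, 2O → 0 + 2 = +2
C5: 1C, 2H, 1Li → 0 − 2 − 1 = -3
2 carbons (C1, C4) meet the condition.

2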